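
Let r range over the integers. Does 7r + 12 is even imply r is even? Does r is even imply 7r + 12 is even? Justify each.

(⇒) Suppose 7r + 12 is even. Since 7 is odd, 7r and r have the same parity, so 7r + 12 ≡ r + 12 (mod 2). As 12 is even, 7r + 12 is even exactly when r is even. Thus r is even.

(⇐) Conversely, suppose r is even; write r = 2j. Then 7r + 12 = 7·(2j) + 12 = 2·7j + 12, which is even.

Equivalent; both directions hold.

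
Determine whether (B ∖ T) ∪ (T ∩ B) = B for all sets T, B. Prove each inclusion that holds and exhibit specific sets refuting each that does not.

Both inclusions hold; the sets are equal.

(⟹) Let x ∈ (B ∖ T) ∪ (T ∩ B). Then either x ∈ B and x ∉ T; or x ∈ T ∩ B. In each case x ∈ B, so (B ∖ T) ∪ (T ∩ B) ⊆ B.

(⟸) Let x ∈ B. Then either x ∈ B and x ∉ T; or x ∈ T ∩ B. In each case x ∈ (B ∖ T) ∪ (T ∩ B), so B ⊆ (B ∖ T) ∪ (T ∩ B).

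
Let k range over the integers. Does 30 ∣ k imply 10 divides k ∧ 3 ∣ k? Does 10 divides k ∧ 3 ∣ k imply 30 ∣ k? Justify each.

Both directions hold; the statement is true.

Forward direction. If 30 ∣ k, write k = 30q. Since 30 = 3·10, k = 10·(3q), so 10 ∣ k; and since 30 = 10·3, k = 3·(10q), so 3 ∣ k.

Converse. Suppose 10 ∣ k and 3 ∣ k. Any common multiple of 10 and 3 is a multiple of their lcm; here gcd(10, 3) = 1, so lcm(10, 3) = 10·3 = 30, so 30 ∣ k.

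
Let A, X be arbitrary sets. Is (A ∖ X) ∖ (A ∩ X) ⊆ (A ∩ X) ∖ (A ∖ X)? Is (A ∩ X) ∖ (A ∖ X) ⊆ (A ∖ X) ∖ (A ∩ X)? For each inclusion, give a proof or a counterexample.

(⟹) This inclusion fails. Take A = {1}, X = ∅; then 1 ∈ (A ∖ X) ∖ (A ∩ X) but 1 ∉ (A ∩ X) ∖ (A ∖ X).

(⟸) This inclusion fails. Take A = {1}, X = {1}; then 1 ∈ (A ∩ X) ∖ (A ∖ X) but 1 ∉ (A ∖ X) ∖ (A ∩ X).

(⊆) fails and (⊇) fails.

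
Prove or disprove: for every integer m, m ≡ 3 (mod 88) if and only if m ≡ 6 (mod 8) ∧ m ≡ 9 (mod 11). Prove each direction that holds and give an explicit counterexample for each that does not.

(⟹) This fails: m = 3 gives 3 ≡ 3 (mod 88) but 3 ≡ 3 (mod 8), so the conjunction on the right does not hold.

(⟸) This fails: m = 86 satisfies both congruences on the right (86 ≡ 6 mod 8 and 86 ≡ 9 mod 11) yet 86 ≡ 86 (mod 88), not 3.

(⇒) fails and (⇐) fails.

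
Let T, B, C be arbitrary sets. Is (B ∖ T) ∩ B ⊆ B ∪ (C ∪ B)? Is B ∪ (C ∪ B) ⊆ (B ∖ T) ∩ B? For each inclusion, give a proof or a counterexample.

Only the forward inclusion holds.

Reverse inclusion. This inclusion fails. Take T = {1}, B = {1}, C = ∅; then 1 ∈ B ∪ (C ∪ B) but 1 ∉ (B ∖ T) ∩ B.

Forward inclusion. Let x ∈ (B ∖ T) ∩ B. Then either x ∈ B and x ∉ T, C; or x ∈ B ∩ C and x ∉ T. In each case x ∈ B ∪ (C ∪ B), so (B ∖ T) ∩ B ⊆ B ∪ (C ∪ B).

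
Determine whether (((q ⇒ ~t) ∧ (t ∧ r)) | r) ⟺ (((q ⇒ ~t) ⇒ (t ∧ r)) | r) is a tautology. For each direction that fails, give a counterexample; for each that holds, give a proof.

[⇐] This fails. Under t = T, r = F, q = T, the left side is false but the right side is true.

[⇒] Assume the antecedent. If t is true, the antecedent forces (t = T, r = T, q = F) or (t = T, r = T, q = T), and ((q ⇒ ~t) ⇒ (t ∧ r)) | r holds there. If t is false, the antecedent forces (t = F, r = T, q = F) or (t = F, r = T, q = T), and ((q ⇒ ~t) ⇒ (t ∧ r)) | r holds there. Either way ((q ⇒ ~t) ⇒ (t ∧ r)) | r holds.

The forward direction holds; the converse fails.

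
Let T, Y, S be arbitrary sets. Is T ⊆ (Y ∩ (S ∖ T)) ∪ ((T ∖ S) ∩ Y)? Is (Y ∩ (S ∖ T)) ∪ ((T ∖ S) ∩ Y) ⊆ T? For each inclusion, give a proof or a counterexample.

(⊆) This inclusion fails. Take T = {1}, Y = ∅, S = ∅; then 1 ∈ T but 1 ∉ (Y ∩ (S ∖ T)) ∪ ((T ∖ S) ∩ Y).

(⊇) This inclusion fails. Take T = ∅, Y = {1}, S = {1}; then 1 ∈ (Y ∩ (S ∖ T)) ∪ ((T ∖ S) ∩ Y) but 1 ∉ T.

(⊆) fails and (⊇) fails.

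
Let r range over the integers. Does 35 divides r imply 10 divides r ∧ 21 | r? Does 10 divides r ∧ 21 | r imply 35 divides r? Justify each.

(⇐) Suppose 10 ∣ r and 21 ∣ r. Any common multiple of 10 and 21 is a multiple of their lcm; here gcd(10, 21) = 1, so lcm(10, 21) = 10·21 = 210, so 210 ∣ r. Since 35 ∣ 210, it follows that 35 ∣ r.

(⇒) This fails: take r = 35. Certainly 35 ∣ 35, but 10 ∤ 35.

The forward direction fails; the converse holds.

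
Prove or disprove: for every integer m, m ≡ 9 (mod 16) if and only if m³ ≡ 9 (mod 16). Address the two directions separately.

Equivalent; both directions hold.

(⇒) Suppose m ≡ 9 (mod 16). Write m = 16j + 9. Then (16j + 9)³ = 4096j³ + 6912j² + 3888j + 729 = 16(256j³ + 432j² + 243j + 45) + 9, so m³ ≡ 9 (mod 16).

(⇐) Conversely, suppose m³ ≡ 9 (mod 16). The only residue r in {0, …, 15} with r³ ≡ 9 (mod 16) is r = 9, so m ≡ 9 (mod 16).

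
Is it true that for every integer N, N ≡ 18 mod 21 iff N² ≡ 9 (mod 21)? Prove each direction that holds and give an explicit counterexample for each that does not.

(→) Suppose N ≡ 18 mod 21. Write N = 21j + 18. Then (21j + 18)² = 441j² + 756j + 324 = 21(21j² + 36j + 15) + 9, so N² ≡ 9 (mod 21).

(←) This fails: take N = 3. Then 3² = 9 ≡ 9 (mod 21), yet 3 ≡ 3 (mod 21), not 18.

Only the forward direction holds.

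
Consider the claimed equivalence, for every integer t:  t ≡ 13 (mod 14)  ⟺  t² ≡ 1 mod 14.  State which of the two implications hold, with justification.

(⟹) Suppose t ≡ 13 (mod 14). Write t = 14j + 13. Then (14j + 13)² = 196j² + 364j + 169 = 14(14j² + 26j + 12) + 1, so t² ≡ 1 (mod 14).

(⟸) This fails: take t = 1. Then 1² = 1 ≡ 1 (mod 14), yet 1 ≡ 1 (mod 14), not 13.

Not equivalent: only (⇒) holds.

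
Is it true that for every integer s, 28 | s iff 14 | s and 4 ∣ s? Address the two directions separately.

(←) Suppose 14 ∣ s and 4 ∣ s. Any common multiple of 14 and 4 is a multiple of their lcm; here lcm(14, 4) = 14·4/gcd(14, 4) = 56/2 = 28, so 28 ∣ s.

(→) If 28 ∣ s, write s = 28q. Since 28 = 2·14, s = 14·(2q), so 14 ∣ s; and since 28 = 7·4, s = 4·(7q), so 4 ∣ s.

Equivalent; both directions hold.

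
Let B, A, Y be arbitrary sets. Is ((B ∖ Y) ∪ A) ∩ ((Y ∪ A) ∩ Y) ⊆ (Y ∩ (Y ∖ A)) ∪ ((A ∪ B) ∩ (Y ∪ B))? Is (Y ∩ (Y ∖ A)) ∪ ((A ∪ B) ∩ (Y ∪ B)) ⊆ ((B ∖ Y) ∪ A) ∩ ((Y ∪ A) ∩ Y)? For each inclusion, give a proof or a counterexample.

(⊆) holds; (⊇) fails.

(⟸) This inclusion fails. Take B = {1}, A = ∅, Y = ∅; then 1 ∈ (Y ∩ (Y ∖ A)) ∪ ((A ∪ B) ∩ (Y ∪ B)) but 1 ∉ ((B ∖ Y) ∪ A) ∩ ((Y ∪ A) ∩ Y).

(⟹) Let x ∈ ((B ∖ Y) ∪ A) ∩ ((Y ∪ A) ∩ Y). Then either x ∈ A ∩ Y and x ∉ B; or x ∈ B ∩ A ∩ Y. In each case x ∈ (Y ∩ (Y ∖ A)) ∪ ((A ∪ B) ∩ (Y ∪ B)), so ((B ∖ Y) ∪ A) ∩ ((Y ∪ A) ∩ Y) ⊆ (Y ∩ (Y ∖ A)) ∪ ((A ∪ B) ∩ (Y ∪ B)).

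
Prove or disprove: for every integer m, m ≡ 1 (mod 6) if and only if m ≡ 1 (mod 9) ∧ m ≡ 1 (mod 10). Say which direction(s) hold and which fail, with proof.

(⇒) This fails: m = 67 gives 67 ≡ 1 (mod 6) but 67 ≡ 4 (mod 9), so the conjunction on the right does not hold.

(⇐) Conversely, if m ≡ 1 (mod 9) and m ≡ 1 (mod 10), then by the Chinese remainder theorem m ≡ 1 (mod 90). Since 1 ≡ 1 (mod 6) and 6 ∣ 90, we get m ≡ 1 (mod 6).

Only the converse holds.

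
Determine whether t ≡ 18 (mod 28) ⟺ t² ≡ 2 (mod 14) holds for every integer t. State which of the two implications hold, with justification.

Only the forward implication holds.

Forward direction. Suppose t ≡ 18 (mod 28). Then t² ≡ 18² = 324 (mod 28), and since 14 ∣ 28, also t² ≡ 2 (mod 14).

Converse. This fails: take t = 4. Then 4² = 16 ≡ 2 (mod 14), yet 4 ≡ 4 (mod 28), not 18.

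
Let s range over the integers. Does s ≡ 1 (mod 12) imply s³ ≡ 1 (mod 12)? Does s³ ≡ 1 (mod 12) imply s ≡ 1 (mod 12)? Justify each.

Both implications hold.

Converse. For the converse, argue contrapositively. If s ≢ 1 (mod 12), then s is congruent to one of 0, 2, 3, 4, 5, 6, 7, 8, 9, 10, 11 modulo 12, and these give s³ ≡ 0, 8, 3, 4, 5, 0, 7, 8, 9, 4, 11 respectively — never 1.

Forward direction. Suppose s ≡ 1 (mod 12). Write s = 12j + 1. Then (12j + 1)³ = 1728j³ + 432j² + 36j + 1 = 12(144j³ + 36j² + 3j) + 1, so s³ ≡ 1 (mod 12).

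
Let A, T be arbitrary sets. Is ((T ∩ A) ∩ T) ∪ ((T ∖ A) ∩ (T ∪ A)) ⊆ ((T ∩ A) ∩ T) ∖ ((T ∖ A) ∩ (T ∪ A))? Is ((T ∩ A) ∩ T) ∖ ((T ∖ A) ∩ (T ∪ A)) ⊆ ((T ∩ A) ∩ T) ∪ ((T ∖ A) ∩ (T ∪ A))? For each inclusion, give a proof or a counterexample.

Forward inclusion. This inclusion fails. Take A = ∅, T = {1}; then 1 ∈ ((T ∩ A) ∩ T) ∪ ((T ∖ A) ∩ (T ∪ A)) but 1 ∉ ((T ∩ A) ∩ T) ∖ ((T ∖ A) ∩ (T ∪ A)).

Reverse inclusion. Let x ∈ ((T ∩ A) ∩ T) ∖ ((T ∖ A) ∩ (T ∪ A)). Then x ∈ A ∩ T, from which x ∈ ((T ∩ A) ∩ T) ∪ ((T ∖ A) ∩ (T ∪ A)).

Only the reverse inclusion holds.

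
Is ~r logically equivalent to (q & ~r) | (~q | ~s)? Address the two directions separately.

The forward direction holds; the converse fails.

(⟹) Assume the antecedent. If s is true, the antecedent forces (s = T, r = F, q = F) or (s = T, r = F, q = T), and (q & ~r) | (~q | ~s) holds there. If s is false, (q & ~r) | (~q | ~s) reduces to true regardless of the other variables. Either way (q & ~r) | (~q | ~s) holds.

(⟸) This fails. Under s = F, r = T, q = F, the left side is false but the right side is true.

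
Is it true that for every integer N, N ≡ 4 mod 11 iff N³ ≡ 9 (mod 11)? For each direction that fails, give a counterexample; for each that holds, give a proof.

(⇐) Suppose N³ ≡ 9 (mod 11). The only residue r in {0, …, 10} with r³ ≡ 9 (mod 11) is r = 4, so N ≡ 4 (mod 11).

(⇒) Suppose N ≡ 4 mod 11. Write N = 11j + 4. Then (11j + 4)³ = 1331j³ + 1452j² + 528j + 64 = 11(121j³ + 132j² + 48j + 5) + 9, so N³ ≡ 9 (mod 11).

Both directions hold; the statement is true.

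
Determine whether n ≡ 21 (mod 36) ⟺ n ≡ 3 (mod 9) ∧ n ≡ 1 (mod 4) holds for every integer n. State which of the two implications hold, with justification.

Both directions hold; the statement is true.

[⇐] If n ≡ 3 (mod 9) and n ≡ 1 (mod 4), then by the Chinese remainder theorem n ≡ 21 (mod 36). This is exactly n ≡ 21 (mod 36).

[⇒] Suppose n ≡ 21 (mod 36); write n = 36j + 21. Since 9 ∣ 36, reducing mod 9 gives n ≡ 21 ≡ 3 (mod 9); since 4 ∣ 36, reducing mod 4 gives n ≡ 21 ≡ 1 (mod 4).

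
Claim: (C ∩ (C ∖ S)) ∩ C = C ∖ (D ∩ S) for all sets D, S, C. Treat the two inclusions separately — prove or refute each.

The sets are not equal: only the forward inclusion holds.

Forward inclusion. Let x ∈ (C ∩ (C ∖ S)) ∩ C. Then either x ∈ C and x ∉ D, S; or x ∈ D ∩ C and x ∉ S. In each case x ∈ C ∖ (D ∩ S), so (C ∩ (C ∖ S)) ∩ C ⊆ C ∖ (D ∩ S).

Reverse inclusion. This inclusion fails. Take D = ∅, S = {1}, C = {1}; then 1 ∈ C ∖ (D ∩ S) but 1 ∉ (C ∩ (C ∖ S)) ∩ C.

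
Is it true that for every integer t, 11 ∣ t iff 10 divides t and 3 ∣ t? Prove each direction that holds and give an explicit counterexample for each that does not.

(⇒) fails and (⇐) fails.

(⇒) This fails: take t = 11. Certainly 11 ∣ 11, but 10 ∤ 11.

(⇐) This fails: take t = 30. Both 10 ∣ 30 and 3 ∣ 30, yet 30 is not a multiple of 11 (since 30 = 2·11 + 8), so 11 ∤ 30.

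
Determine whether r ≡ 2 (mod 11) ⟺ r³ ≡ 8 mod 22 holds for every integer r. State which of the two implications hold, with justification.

[⇒] This fails: take r = 13. Then 13 ≡ 2 (mod 11), but 13³ = 2197 ≡ 19 (mod 22), not 8.

[⇐] Conversely, the residues r modulo 22 with r³ ≡ 8 (mod 22) are exactly {2}, and each is ≡ 2 (mod 11).

The forward direction fails; the converse holds.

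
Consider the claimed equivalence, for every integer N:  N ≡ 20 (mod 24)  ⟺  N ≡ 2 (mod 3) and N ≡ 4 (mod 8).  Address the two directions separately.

[⇒] Suppose N ≡ 20 (mod 24); write N = 24j + 20. Since 3 ∣ 24, reducing mod 3 gives N ≡ 20 ≡ 2 (mod 3); since 8 ∣ 24, reducing mod 8 gives N ≡ 20 ≡ 4 (mod 8).

[⇐] Conversely, if N ≡ 2 (mod 3) and N ≡ 4 (mod 8), then by the Chinese remainder theorem N ≡ 20 (mod 24). This is exactly N ≡ 20 (mod 24).

The biconditional holds.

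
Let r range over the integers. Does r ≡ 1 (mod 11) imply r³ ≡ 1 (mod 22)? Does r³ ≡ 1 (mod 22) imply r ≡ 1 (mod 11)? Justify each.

(←) The residues r modulo 22 with r³ ≡ 1 (mod 22) are exactly {1}, and each is ≡ 1 (mod 11).

(→) This fails: take r = 12. Then 12 ≡ 1 (mod 11), but 12³ = 1728 ≡ 12 (mod 22), not 1.

(⇒) fails; (⇐) holds.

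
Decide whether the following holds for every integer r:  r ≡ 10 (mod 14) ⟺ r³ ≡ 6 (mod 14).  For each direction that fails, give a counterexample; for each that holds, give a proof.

Not equivalent: only (⇒) holds.

(→) Suppose r ≡ 10 (mod 14). Write r = 14j + 10. Then (14j + 10)³ = 2744j³ + 5880j² + 4200j + 1000 = 14(196j³ + 420j² + 300j + 71) + 6, so r³ ≡ 6 (mod 14).

(←) This fails: take r = 6. Then 6³ = 216 ≡ 6 (mod 14), yet 6 ≡ 6 (mod 14), not 10.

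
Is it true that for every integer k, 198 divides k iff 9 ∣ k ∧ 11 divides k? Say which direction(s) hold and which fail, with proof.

(⇒) If 198 ∣ k, write k = 198q. Since 198 = 22·9, k = 9·(22q), so 9 ∣ k; and since 198 = 18·11, k = 11·(18q), so 11 ∣ k.

(⇐) This fails: take k = 99. Both 9 ∣ 99 and 11 ∣ 99, yet 99 is not a multiple of 198 (since 99 = 0·198 + 99), so 198 ∤ 99.

(⇒) holds; (⇐) fails.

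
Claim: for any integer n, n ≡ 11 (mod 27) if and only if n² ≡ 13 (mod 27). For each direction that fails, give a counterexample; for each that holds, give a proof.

(⟹) Suppose n ≡ 11 (mod 27). Write n = 27j + 11. Then (27j + 11)² = 729j² + 594j + 121 = 27(27j² + 22j + 4) + 13, so n² ≡ 13 (mod 27).

(⟸) This fails: take n = 16. Then 16² = 256 ≡ 13 (mod 27), yet 16 ≡ 16 (mod 27), not 11.

Not equivalent: only (⇒) holds.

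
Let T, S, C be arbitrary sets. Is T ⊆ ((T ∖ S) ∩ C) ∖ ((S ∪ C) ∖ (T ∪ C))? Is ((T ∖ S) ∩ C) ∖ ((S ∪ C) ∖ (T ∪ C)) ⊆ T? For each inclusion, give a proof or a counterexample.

The sets are not equal: only the reverse inclusion holds.

(⊆) This inclusion fails. Take T = {1}, S = ∅, C = ∅; then 1 ∈ T but 1 ∉ ((T ∖ S) ∩ C) ∖ ((S ∪ C) ∖ (T ∪ C)).

(⊇) Let x ∈ ((T ∖ S) ∩ C) ∖ ((S ∪ C) ∖ (T ∪ C)). Then x ∈ T ∩ C and x ∉ S, from which x ∈ T.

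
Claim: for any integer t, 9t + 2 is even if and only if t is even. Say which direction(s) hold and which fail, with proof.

Forward direction. Suppose 9t + 2 is even. Since 9 is odd, 9t and t have the same parity, so 9t + 2 ≡ t + 2 (mod 2). As 2 is even, 9t + 2 is even exactly when t is even. Thus t is even.

Converse. Suppose t is even; write t = 2j. Then 9t + 2 = 9·(2j) + 2 = 2·9j + 2, which is even.

Both directions hold.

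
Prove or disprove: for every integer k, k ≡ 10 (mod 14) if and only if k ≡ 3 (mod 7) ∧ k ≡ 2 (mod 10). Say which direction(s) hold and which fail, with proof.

[⇒] This fails: k = 66 gives 66 ≡ 10 (mod 14) but 66 ≡ 6 (mod 10), so the conjunction on the right does not hold.

[⇐] Conversely, if k ≡ 3 (mod 7) and k ≡ 2 (mod 10), then by the Chinese remainder theorem k ≡ 52 (mod 70). Since 52 ≡ 10 (mod 14) and 14 ∣ 70, we get k ≡ 10 (mod 14).

Only the reverse direction holds.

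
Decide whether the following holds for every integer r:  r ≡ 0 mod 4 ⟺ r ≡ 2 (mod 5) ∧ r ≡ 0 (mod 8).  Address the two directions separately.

The forward direction fails; the converse holds.

Forward direction. This fails: r = 0 gives 0 ≡ 0 (mod 4) but 0 ≡ 0 (mod 5), so the conjunction on the right does not hold.

Converse. If r ≡ 2 (mod 5) and r ≡ 0 (mod 8), then by the Chinese remainder theorem r ≡ 32 (mod 40). Since 32 ≡ 0 (mod 4) and 4 ∣ 40, we get r ≡ 0 (mod 4).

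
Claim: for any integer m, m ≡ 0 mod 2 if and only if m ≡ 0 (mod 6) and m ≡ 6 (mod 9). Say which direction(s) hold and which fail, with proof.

The forward direction fails; the converse holds.

(⟹) This fails: m = 0 gives 0 ≡ 0 (mod 2) but 0 ≡ 0 (mod 9), so the conjunction on the right does not hold.

(⟸) Conversely, if m ≡ 0 (mod 6) and m ≡ 6 (mod 9), then by the Chinese remainder theorem m ≡ 6 (mod 18). Since 6 ≡ 0 (mod 2) and 2 ∣ 18, we get m ≡ 0 (mod 2).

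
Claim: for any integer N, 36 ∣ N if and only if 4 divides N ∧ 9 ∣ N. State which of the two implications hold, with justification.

Equivalent; both directions hold.

(⟸) Suppose 4 ∣ N and 9 ∣ N. Any common multiple of 4 and 9 is a multiple of their lcm; here gcd(4, 9) = 1, so lcm(4, 9) = 4·9 = 36, so 36 ∣ N.

(⟹) If 36 ∣ N, write N = 36q. Since 36 = 9·4, N = 4·(9q), so 4 ∣ N; and since 36 = 4·9, N = 9·(4q), so 9 ∣ N.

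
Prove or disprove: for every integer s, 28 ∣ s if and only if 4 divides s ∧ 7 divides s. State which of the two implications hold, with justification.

(⇒) If 28 ∣ s, write s = 28q. Since 28 = 7·4, s = 4·(7q), so 4 ∣ s; and since 28 = 4·7, s = 7·(4q), so 7 ∣ s.

(⇐) Suppose 4 ∣ s and 7 ∣ s. Any common multiple of 4 and 7 is a multiple of their lcm; here gcd(4, 7) = 1, so lcm(4, 7) = 4·7 = 28, so 28 ∣ s.

The biconditional holds.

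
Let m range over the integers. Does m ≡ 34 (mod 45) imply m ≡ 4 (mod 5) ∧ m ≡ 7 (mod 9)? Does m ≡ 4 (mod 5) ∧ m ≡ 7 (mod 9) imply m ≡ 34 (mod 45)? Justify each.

Equivalent; both directions hold.

(⇒) Suppose m ≡ 34 (mod 45); write m = 45j + 34. Since 5 ∣ 45, reducing mod 5 gives m ≡ 34 ≡ 4 (mod 5); since 9 ∣ 45, reducing mod 9 gives m ≡ 34 ≡ 7 (mod 9).

(⇐) Conversely, if m ≡ 4 (mod 5) and m ≡ 7 (mod 9), then by the Chinese remainder theorem m ≡ 34 (mod 45). This is exactly m ≡ 34 (mod 45).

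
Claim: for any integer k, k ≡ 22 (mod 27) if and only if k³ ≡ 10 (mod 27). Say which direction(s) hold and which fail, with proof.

Only the forward implication holds.

(←) This fails: take k = 4. Then 4³ = 64 ≡ 10 (mod 27), yet 4 ≡ 4 (mod 27), not 22.

(→) Suppose k ≡ 22 (mod 27). Write k = 27j + 22. Then (27j + 22)³ = 19683j³ + 48114j² + 39204j + 10648 = 27(729j³ + 1782j² + 1452j + 394) + 10, so k³ ≡ 10 (mod 27).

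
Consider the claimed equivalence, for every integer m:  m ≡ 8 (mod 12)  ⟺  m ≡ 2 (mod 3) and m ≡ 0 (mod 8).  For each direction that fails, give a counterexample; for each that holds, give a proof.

The forward direction fails; the converse holds.

Forward direction. This fails: m = 20 gives 20 ≡ 8 (mod 12) but 20 ≡ 4 (mod 8), so the conjunction on the right does not hold.

Converse. If m ≡ 2 (mod 3) and m ≡ 0 (mod 8), then by the Chinese remainder theorem m ≡ 8 (mod 24). Since 8 ≡ 8 (mod 12) and 12 ∣ 24, we get m ≡ 8 (mod 12).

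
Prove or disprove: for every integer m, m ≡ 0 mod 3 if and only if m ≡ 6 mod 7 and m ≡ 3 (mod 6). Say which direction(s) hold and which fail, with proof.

(⟹) This fails: m = 0 gives 0 ≡ 0 (mod 3) but 0 ≡ 0 (mod 7), so the conjunction on the right does not hold.

(⟸) Conversely, if m ≡ 6 (mod 7) and m ≡ 3 (mod 6), then by the Chinese remainder theorem m ≡ 27 (mod 42). Since 27 ≡ 0 (mod 3) and 3 ∣ 42, we get m ≡ 0 (mod 3).

Only the reverse direction holds.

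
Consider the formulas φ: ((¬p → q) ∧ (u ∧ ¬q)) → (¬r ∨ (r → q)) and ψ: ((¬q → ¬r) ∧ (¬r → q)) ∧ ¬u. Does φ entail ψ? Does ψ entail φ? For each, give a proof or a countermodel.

[⇒] This fails. Under r = F, q = F, p = F, u = F, the left side is true but the right side is false.

[⇐] Assume the antecedent. If r is true, the antecedent forces (r = T, q = T, p = F, u = F) or (r = T, q = T, p = T, u = F), and the consequent holds there. If r is false, the consequent reduces to true regardless of the other variables. Either way the consequent holds.

(⇒) fails; (⇐) holds.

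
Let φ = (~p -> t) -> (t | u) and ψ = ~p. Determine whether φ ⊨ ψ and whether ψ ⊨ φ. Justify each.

Only the converse holds.

(⇒) This fails. Under u = T, p = T, t = F, the left side is true but the right side is false.

(⇐) Assume the antecedent. If u is true, (~p -> t) -> (t | u) reduces to true regardless of the other variables. If u is false, the antecedent forces (u = F, p = F, t = F) or (u = F, p = F, t = T), and (~p -> t) -> (t | u) holds there. Either way (~p -> t) -> (t | u) holds.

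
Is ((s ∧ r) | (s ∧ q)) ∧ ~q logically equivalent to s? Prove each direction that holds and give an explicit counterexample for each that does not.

(⟹) Assume the antecedent. If s is true, s reduces to true regardless of the other variables. If s is false, the antecedent cannot hold. Either way s holds.

(⟸) This fails. Under s = T, r = F, q = F, the left side is false but the right side is true.

(⇒) holds; (⇐) fails.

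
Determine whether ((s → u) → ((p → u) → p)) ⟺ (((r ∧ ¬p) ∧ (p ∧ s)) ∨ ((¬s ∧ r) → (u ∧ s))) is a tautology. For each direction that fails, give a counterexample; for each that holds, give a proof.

Neither direction holds.

(⇒) This fails. Under p = T, s = F, u = F, r = T, the left side is true but the right side is false.

(⇐) This fails. Under p = F, s = F, u = F, r = F, the left side is false but the right side is true.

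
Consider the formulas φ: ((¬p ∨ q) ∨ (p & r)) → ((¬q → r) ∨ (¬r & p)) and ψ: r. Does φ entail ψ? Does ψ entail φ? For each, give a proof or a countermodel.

(→) This fails. Under q = T, p = F, r = F, the left side is true but the right side is false.

(←) Assume the antecedent. If q is true, the consequent reduces to true regardless of the other variables. If q is false, the antecedent forces (q = F, p = F, r = T) or (q = F, p = T, r = T), and the consequent holds there. Either way the consequent holds.

(⇒) fails; (⇐) holds.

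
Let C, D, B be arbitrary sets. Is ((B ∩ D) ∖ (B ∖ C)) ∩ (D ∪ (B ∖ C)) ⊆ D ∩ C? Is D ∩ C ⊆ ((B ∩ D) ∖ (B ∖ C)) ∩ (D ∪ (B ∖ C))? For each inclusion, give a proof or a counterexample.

(⊇) This inclusion fails. Take C = {1}, D = {1}, B = ∅; then 1 ∈ D ∩ C but 1 ∉ ((B ∩ D) ∖ (B ∖ C)) ∩ (D ∪ (B ∖ C)).

(⊆) Let x ∈ ((B ∩ D) ∖ (B ∖ C)) ∩ (D ∪ (B ∖ C)). Then x ∈ C ∩ D ∩ B, from which x ∈ D ∩ C.

Only the forward inclusion holds.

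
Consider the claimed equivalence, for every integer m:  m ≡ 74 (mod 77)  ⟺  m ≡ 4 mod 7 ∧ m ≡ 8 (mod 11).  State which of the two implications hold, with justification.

Equivalent; both directions hold.

(→) Suppose m ≡ 74 (mod 77); write m = 77j + 74. Since 7 ∣ 77, reducing mod 7 gives m ≡ 74 ≡ 4 (mod 7); since 11 ∣ 77, reducing mod 11 gives m ≡ 74 ≡ 8 (mod 11).

(←) Conversely, if m ≡ 4 (mod 7) and m ≡ 8 (mod 11), then by the Chinese remainder theorem m ≡ 74 (mod 77). This is exactly m ≡ 74 (mod 77).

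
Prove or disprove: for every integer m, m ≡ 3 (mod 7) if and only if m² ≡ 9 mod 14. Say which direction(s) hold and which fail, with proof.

(⟹) This fails: take m = 10. Then 10 ≡ 3 (mod 7), but 10² = 100 ≡ 2 (mod 14), not 9.

(⟸) This fails: take m = 11. Then 11² = 121 ≡ 9 (mod 14), yet 11 ≡ 4 (mod 7), not 3.

Both directions fail.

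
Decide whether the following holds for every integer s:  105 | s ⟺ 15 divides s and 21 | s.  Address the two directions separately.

(⇒) If 105 ∣ s, write s = 105q. Since 105 = 7·15, s = 15·(7q), so 15 ∣ s; and since 105 = 5·21, s = 21·(5q), so 21 ∣ s.

(⇐) Suppose 15 ∣ s and 21 ∣ s. Any common multiple of 15 and 21 is a multiple of their lcm; here lcm(15, 21) = 15·21/gcd(15, 21) = 315/3 = 105, so 105 ∣ s.

Both implications hold.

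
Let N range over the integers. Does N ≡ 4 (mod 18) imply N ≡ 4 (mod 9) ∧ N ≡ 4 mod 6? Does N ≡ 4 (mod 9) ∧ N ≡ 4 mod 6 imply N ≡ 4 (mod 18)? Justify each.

Converse. If N ≡ 4 (mod 9) and N ≡ 4 (mod 6), then by the Chinese remainder theorem N ≡ 4 (mod 18). This is exactly N ≡ 4 (mod 18).

Forward direction. Suppose N ≡ 4 (mod 18); write N = 18j + 4. Since 9 ∣ 18, reducing mod 9 gives N ≡ 4 (mod 9); since 6 ∣ 18, reducing mod 6 gives N ≡ 4 (mod 6).

Both implications hold.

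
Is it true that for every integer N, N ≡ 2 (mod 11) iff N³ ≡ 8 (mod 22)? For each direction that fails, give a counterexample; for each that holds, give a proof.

(⇒) This fails: take N = 13. Then 13 ≡ 2 (mod 11), but 13³ = 2197 ≡ 19 (mod 22), not 8.

(⇐) Conversely, the residues r modulo 22 with r³ ≡ 8 (mod 22) are exactly {2}, and each is ≡ 2 (mod 11).

Only the converse holds.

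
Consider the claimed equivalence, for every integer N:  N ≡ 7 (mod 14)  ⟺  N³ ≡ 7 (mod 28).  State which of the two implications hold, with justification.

[⇒] This fails: take N = 21. Then 21 ≡ 7 (mod 14), but 21³ = 9261 ≡ 21 (mod 28), not 7.

[⇐] Conversely, the residues r modulo 28 with r³ ≡ 7 (mod 28) are exactly {7}, and each is ≡ 7 (mod 14).

Only the reverse direction holds.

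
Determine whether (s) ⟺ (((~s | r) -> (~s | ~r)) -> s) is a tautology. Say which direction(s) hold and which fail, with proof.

Forward direction. Assume the antecedent. If s is true, ((~s | r) -> (~s | ~r)) -> s reduces to true regardless of the other variables. If s is false, the antecedent cannot hold. Either way ((~s | r) -> (~s | ~r)) -> s holds.

Converse. Assume the antecedent. If s is true, s reduces to true regardless of the other variables. If s is false, the antecedent cannot hold. Either way s holds.

Both directions hold; the statement is true.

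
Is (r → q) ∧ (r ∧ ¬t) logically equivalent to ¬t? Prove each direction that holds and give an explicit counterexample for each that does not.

(←) This fails. Under r = F, q = F, t = F, the left side is false but the right side is true.

(→) Assume the antecedent. If r is true, the antecedent forces (r = T, q = T, t = F), and ¬t holds there. If r is false, the antecedent cannot hold. Either way ¬t holds.

Only the forward implication holds.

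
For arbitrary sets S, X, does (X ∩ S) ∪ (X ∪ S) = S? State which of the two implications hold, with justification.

(⊆) This inclusion fails. Take S = ∅, X = {1}; then 1 ∈ (X ∩ S) ∪ (X ∪ S) but 1 ∉ S.

(⊇) Let x ∈ S. Then either x ∈ S and x ∉ X; or x ∈ S ∩ X. In each case x ∈ (X ∩ S) ∪ (X ∪ S), so S ⊆ (X ∩ S) ∪ (X ∪ S).

Only the reverse inclusion holds.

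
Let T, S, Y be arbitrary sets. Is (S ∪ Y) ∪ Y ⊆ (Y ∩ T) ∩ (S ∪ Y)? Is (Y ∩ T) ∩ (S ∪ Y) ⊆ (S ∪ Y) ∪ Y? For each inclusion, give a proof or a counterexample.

(⊆) fails; (⊇) holds.

Forward inclusion. This inclusion fails. Take T = ∅, S = {1}, Y = ∅; then 1 ∈ (S ∪ Y) ∪ Y but 1 ∉ (Y ∩ T) ∩ (S ∪ Y).

Reverse inclusion. Let x ∈ (Y ∩ T) ∩ (S ∪ Y). Then either x ∈ T ∩ Y and x ∉ S; or x ∈ T ∩ S ∩ Y. In each case x ∈ (S ∪ Y) ∪ Y, so (Y ∩ T) ∩ (S ∪ Y) ⊆ (S ∪ Y) ∪ Y.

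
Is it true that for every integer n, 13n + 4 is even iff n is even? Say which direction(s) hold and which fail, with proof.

Both directions hold.

(→) Suppose 13n + 4 is even. Since 13 is odd, 13n and n have the same parity, so 13n + 4 ≡ n + 4 (mod 2). As 4 is even, 13n + 4 is even exactly when n is even. Thus n is even.

(←) Conversely, suppose n is even; write n = 2j. Then 13n + 4 = 13·(2j) + 4 = 2·13j + 4, which is even.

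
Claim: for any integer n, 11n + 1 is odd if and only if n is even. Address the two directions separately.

Both implications hold.

(⟹) Suppose 11n + 1 is odd. Since 11 is odd, 11n and n have the same parity, so 11n + 1 ≡ n + 1 (mod 2). As 1 is odd, 11n + 1 is odd exactly when n is even. Thus n is even.

(⟸) Conversely, suppose n is even; write n = 2j. Then 11n + 1 = 11·(2j) + 1 = 2·11j + 1, which is odd.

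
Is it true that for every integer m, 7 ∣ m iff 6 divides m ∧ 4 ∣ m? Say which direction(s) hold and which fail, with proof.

Forward direction. This fails: take m = 7. Certainly 7 ∣ 7, but 6 ∤ 7.

Converse. This fails: take m = 12. Both 6 ∣ 12 and 4 ∣ 12, yet 12 is not a multiple of 7 (since 12 = 1·7 + 5), so 7 ∤ 12.

Both directions fail.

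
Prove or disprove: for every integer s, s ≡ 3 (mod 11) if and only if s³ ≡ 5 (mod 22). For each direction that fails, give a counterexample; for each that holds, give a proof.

(⇐) The residues r modulo 22 with r³ ≡ 5 (mod 22) are exactly {3}, and each is ≡ 3 (mod 11).

(⇒) This fails: take s = 14. Then 14 ≡ 3 (mod 11), but 14³ = 2744 ≡ 16 (mod 22), not 5.

(⇒) fails; (⇐) holds.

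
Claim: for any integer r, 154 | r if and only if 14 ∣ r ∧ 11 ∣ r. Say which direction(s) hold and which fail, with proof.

Both directions hold.

(→) If 154 ∣ r, write r = 154q. Since 154 = 11·14, r = 14·(11q), so 14 ∣ r; and since 154 = 14·11, r = 11·(14q), so 11 ∣ r.

(←) Suppose 14 ∣ r and 11 ∣ r. Any common multiple of 14 and 11 is a multiple of their lcm; here gcd(14, 11) = 1, so lcm(14, 11) = 14·11 = 154, so 154 ∣ r.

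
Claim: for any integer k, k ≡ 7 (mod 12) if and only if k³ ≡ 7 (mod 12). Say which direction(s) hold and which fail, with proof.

Both implications hold.

(→) Suppose k ≡ 7 (mod 12). Write k = 12j + 7. Then (12j + 7)³ = 1728j³ + 3024j² + 1764j + 343 = 12(144j³ + 252j² + 147j + 28) + 7, so k³ ≡ 7 (mod 12).

(←) Conversely, suppose k³ ≡ 7 (mod 12). The only residue r in {0, …, 11} with r³ ≡ 7 (mod 12) is r = 7, so k ≡ 7 (mod 12).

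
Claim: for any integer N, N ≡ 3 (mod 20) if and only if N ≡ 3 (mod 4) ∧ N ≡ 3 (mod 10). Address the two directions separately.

Both implications hold.

(⇒) Suppose N ≡ 3 (mod 20); write N = 20j + 3. Since 4 ∣ 20, reducing mod 4 gives N ≡ 3 (mod 4); since 10 ∣ 20, reducing mod 10 gives N ≡ 3 (mod 10).

(⇐) Conversely, if N ≡ 3 (mod 4) and N ≡ 3 (mod 10), then by the Chinese remainder theorem N ≡ 3 (mod 20). This is exactly N ≡ 3 (mod 20).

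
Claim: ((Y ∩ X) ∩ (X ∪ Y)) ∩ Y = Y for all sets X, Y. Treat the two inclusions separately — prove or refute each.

(⟹) Let x ∈ ((Y ∩ X) ∩ (X ∪ Y)) ∩ Y. Then x ∈ X ∩ Y, from which x ∈ Y.

(⟸) This inclusion fails. Take X = ∅, Y = {1}; then 1 ∈ Y but 1 ∉ ((Y ∩ X) ∩ (X ∪ Y)) ∩ Y.

Only the forward inclusion holds.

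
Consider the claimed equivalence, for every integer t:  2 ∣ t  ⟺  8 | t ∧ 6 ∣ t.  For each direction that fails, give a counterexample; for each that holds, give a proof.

Only the converse holds.

[⇒] This fails: take t = 2. Certainly 2 ∣ 2, but 8 ∤ 2.

[⇐] Suppose 8 ∣ t and 6 ∣ t. Any common multiple of 8 and 6 is a multiple of their lcm; here lcm(8, 6) = 8·6/gcd(8, 6) = 48/2 = 24, so 24 ∣ t. Since 2 ∣ 24, it follows that 2 ∣ t.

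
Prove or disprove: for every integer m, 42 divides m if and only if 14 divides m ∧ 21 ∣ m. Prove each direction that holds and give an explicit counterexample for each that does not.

(⇒) If 42 ∣ m, write m = 42q. Since 42 = 3·14, m = 14·(3q), so 14 ∣ m; and since 42 = 2·21, m = 21·(2q), so 21 ∣ m.

(⇐) Suppose 14 ∣ m and 21 ∣ m. Any common multiple of 14 and 21 is a multiple of their lcm; here lcm(14, 21) = 14·21/gcd(14, 21) = 294/7 = 42, so 42 ∣ m.

Both implications hold.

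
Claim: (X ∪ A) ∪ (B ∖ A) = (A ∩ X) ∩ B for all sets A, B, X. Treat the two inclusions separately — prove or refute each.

Reverse inclusion. Let x ∈ (A ∩ X) ∩ B. Then x ∈ A ∩ B ∩ X, from which x ∈ (X ∪ A) ∪ (B ∖ A).

Forward inclusion. This inclusion fails. Take A = {1}, B = ∅, X = ∅; then 1 ∈ (X ∪ A) ∪ (B ∖ A) but 1 ∉ (A ∩ X) ∩ B.

The sets are not equal: only the reverse inclusion holds.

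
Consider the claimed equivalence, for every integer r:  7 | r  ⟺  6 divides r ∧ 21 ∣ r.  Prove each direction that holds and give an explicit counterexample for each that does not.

Only the reverse direction holds.

(→) This fails: take r = 7. Certainly 7 ∣ 7, but 6 ∤ 7.

(←) Suppose 6 ∣ r and 21 ∣ r. Any common multiple of 6 and 21 is a multiple of their lcm; here lcm(6, 21) = 6·21/gcd(6, 21) = 126/3 = 42, so 42 ∣ r. Since 7 ∣ 42, it follows that 7 ∣ r.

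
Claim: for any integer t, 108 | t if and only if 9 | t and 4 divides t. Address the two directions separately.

(←) This fails: take t = 36. Both 9 ∣ 36 and 4 ∣ 36, yet 36 is not a multiple of 108 (since 36 = 0·108 + 36), so 108 ∤ 36.

(→) If 108 ∣ t, write t = 108q. Since 108 = 12·9, t = 9·(12q), so 9 ∣ t; and since 108 = 27·4, t = 4·(27q), so 4 ∣ t.

Not equivalent: only (⇒) holds.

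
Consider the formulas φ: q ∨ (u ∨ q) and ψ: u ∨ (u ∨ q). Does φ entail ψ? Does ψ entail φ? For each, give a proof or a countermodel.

Both implications hold.

(⟹) Assume the antecedent. If q is true, u ∨ (u ∨ q) reduces to true regardless of the other variables. If q is false, the antecedent forces (q = F, u = T), and u ∨ (u ∨ q) holds there. Either way u ∨ (u ∨ q) holds.

(⟸) Assume the antecedent. If q is true, q ∨ (u ∨ q) reduces to true regardless of the other variables. If q is false, the antecedent forces (q = F, u = T), and q ∨ (u ∨ q) holds there. Either way q ∨ (u ∨ q) holds.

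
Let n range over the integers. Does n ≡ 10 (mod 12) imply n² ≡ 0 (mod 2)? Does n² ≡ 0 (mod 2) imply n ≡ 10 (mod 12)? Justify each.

(⇒) holds; (⇐) fails.

(⟸) This fails: take n = 0. Then 0² = 0 ≡ 0 (mod 2), yet 0 ≡ 0 (mod 12), not 10.

(⟹) Suppose n ≡ 10 (mod 12). Then n² ≡ 10² = 100 (mod 12), and since 2 ∣ 12, also n² ≡ 0 (mod 2).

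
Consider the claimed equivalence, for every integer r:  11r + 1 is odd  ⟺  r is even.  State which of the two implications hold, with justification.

Equivalent; both directions hold.

[⇒] Suppose 11r + 1 is odd. Since 11 is odd, 11r and r have the same parity, so 11r + 1 ≡ r + 1 (mod 2). As 1 is odd, 11r + 1 is odd exactly when r is even. Thus r is even.

[⇐] Conversely, suppose r is even; write r = 2j. Then 11r + 1 = 11·(2j) + 1 = 2·11j + 1, which is odd.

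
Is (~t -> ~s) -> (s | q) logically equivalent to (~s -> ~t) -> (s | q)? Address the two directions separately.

Not equivalent: only (⇒) holds.

[⇒] Assume the antecedent. If q is true, (~s -> ~t) -> (s | q) reduces to true regardless of the other variables. If q is false, the antecedent forces (q = F, s = T, t = F) or (q = F, s = T, t = T), and (~s -> ~t) -> (s | q) holds there. Either way (~s -> ~t) -> (s | q) holds.

[⇐] This fails. Under q = F, s = F, t = T, the left side is false but the right side is true.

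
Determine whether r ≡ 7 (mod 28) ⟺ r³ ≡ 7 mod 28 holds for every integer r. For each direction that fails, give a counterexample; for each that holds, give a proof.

The biconditional holds.

[⇒] Suppose r ≡ 7 (mod 28). Write r = 28j + 7. Then (28j + 7)³ = 21952j³ + 16464j² + 4116j + 343 = 28(784j³ + 588j² + 147j + 12) + 7, so r³ ≡ 7 (mod 28).

[⇐] Conversely, suppose r³ ≡ 7 (mod 28). The only residue r in {0, …, 27} with r³ ≡ 7 (mod 28) is r = 7, so r ≡ 7 (mod 28).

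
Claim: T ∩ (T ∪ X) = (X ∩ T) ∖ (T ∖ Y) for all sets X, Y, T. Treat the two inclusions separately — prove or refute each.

The sets are not equal: only the reverse inclusion holds.

(⟹) This inclusion fails. Take X = ∅, Y = ∅, T = {1}; then 1 ∈ T ∩ (T ∪ X) but 1 ∉ (X ∩ T) ∖ (T ∖ Y).

(⟸) Let x ∈ (X ∩ T) ∖ (T ∖ Y). Then x ∈ X ∩ Y ∩ T, from which x ∈ T ∩ (T ∪ X).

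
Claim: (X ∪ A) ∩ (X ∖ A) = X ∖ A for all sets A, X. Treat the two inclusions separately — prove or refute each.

Both inclusions hold; the sets are equal.

(⊇) Let x ∈ X ∖ A. Then x ∈ X and x ∉ A, from which x ∈ (X ∪ A) ∩ (X ∖ A).

(⊆) Let x ∈ (X ∪ A) ∩ (X ∖ A). Then x ∈ X and x ∉ A, from which x ∈ X ∖ A.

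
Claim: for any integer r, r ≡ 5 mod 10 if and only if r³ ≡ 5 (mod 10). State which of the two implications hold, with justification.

Equivalent; both directions hold.

(→) Suppose r ≡ 5 mod 10. Write r = 10j + 5. Then (10j + 5)³ = 1000j³ + 1500j² + 750j + 125 = 10(100j³ + 150j² + 75j + 12) + 5, so r³ ≡ 5 (mod 10).

(←) For the converse, argue contrapositively. If r ≢ 5 (mod 10), then r is congruent to one of 0, 1, 2, 3, 4, 6, 7, 8, 9 modulo 10, and these give r³ ≡ 0, 1, 8, 7, 4, 6, 3, 2, 9 respectively — never 5.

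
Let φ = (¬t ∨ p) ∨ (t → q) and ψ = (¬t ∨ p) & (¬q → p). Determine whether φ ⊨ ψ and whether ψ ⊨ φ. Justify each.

(←) Assume the antecedent. If t is true, the antecedent forces (t = T, q = F, p = T) or (t = T, q = T, p = T), and (¬t ∨ p) ∨ (t → q) holds there. If t is false, (¬t ∨ p) ∨ (t → q) reduces to true regardless of the other variables. Either way (¬t ∨ p) ∨ (t → q) holds.

(→) This fails. Under t = F, q = F, p = F, the left side is true but the right side is false.

Only the converse holds.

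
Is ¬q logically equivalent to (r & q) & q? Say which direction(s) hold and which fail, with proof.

(⟹) This fails. Under q = F, r = F, the left side is true but the right side is false.

(⟸) This fails. Under q = T, r = T, the left side is false but the right side is true.

Neither implication holds.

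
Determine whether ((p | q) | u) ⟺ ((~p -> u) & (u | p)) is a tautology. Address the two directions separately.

(⟹) This fails. Under u = F, p = F, q = T, the left side is true but the right side is false.

(⟸) Assume the antecedent. If u is true, (p | q) | u reduces to true regardless of the other variables. If u is false, the antecedent forces (u = F, p = T, q = F) or (u = F, p = T, q = T), and (p | q) | u holds there. Either way (p | q) | u holds.

Not equivalent: only (⇐) holds.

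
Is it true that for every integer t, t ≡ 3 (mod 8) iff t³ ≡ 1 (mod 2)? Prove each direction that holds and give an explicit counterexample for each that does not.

Forward direction. Suppose t ≡ 3 (mod 8). Then t³ ≡ 3³ = 27 (mod 8), and since 2 ∣ 8, also t³ ≡ 1 (mod 2).

Converse. This fails: take t = 1. Then 1³ = 1 ≡ 1 (mod 2), yet 1 ≡ 1 (mod 8), not 3.

(⇒) holds; (⇐) fails.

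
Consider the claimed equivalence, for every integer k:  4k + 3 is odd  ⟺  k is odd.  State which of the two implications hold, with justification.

[⇐] Suppose k is odd. Since 4 is even, 4k is even for every k, so 4k + 3 has the same parity as 3, which is odd. Hence 4k + 3 is odd.

[⇒] This fails: take k = 2. Then 4k + 3 = 11, which is odd, yet k = 2 is even, not odd.

Only the converse holds.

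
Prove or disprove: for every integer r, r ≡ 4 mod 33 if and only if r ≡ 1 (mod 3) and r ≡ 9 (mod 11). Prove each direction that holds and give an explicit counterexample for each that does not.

Neither implication holds.

(⇒) This fails: r = 4 gives 4 ≡ 4 (mod 33) but 4 ≡ 4 (mod 11), so the conjunction on the right does not hold.

(⇐) This fails: r = 31 satisfies both congruences on the right (31 ≡ 1 mod 3 and 31 ≡ 9 mod 11) yet 31 ≡ 31 (mod 33), not 4.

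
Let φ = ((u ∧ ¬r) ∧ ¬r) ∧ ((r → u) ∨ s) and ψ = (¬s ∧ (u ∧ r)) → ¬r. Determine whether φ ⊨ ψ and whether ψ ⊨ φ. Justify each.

The forward direction holds; the converse fails.

(⇐) This fails. Under r = F, u = F, s = F, the left side is false but the right side is true.

(⇒) Assume the antecedent. If r is true, the antecedent cannot hold. If r is false, (¬s ∧ (u ∧ r)) → ¬r reduces to true regardless of the other variables. Either way (¬s ∧ (u ∧ r)) → ¬r holds.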